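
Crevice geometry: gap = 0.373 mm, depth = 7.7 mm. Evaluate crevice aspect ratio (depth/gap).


Aspect ratio = depth / gap
Ratio = 7.7 / 0.373 = 20.6

20.6


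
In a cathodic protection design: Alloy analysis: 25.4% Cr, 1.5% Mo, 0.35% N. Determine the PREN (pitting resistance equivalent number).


Apply the PREN formula: PREN = Cr + 3.3*Mo + 16*N
PREN = 25.4 + 3.3*1.5 + 16*0.35
PREN = 25.4 + 4.95 + 5.6 = 35.95

35.95


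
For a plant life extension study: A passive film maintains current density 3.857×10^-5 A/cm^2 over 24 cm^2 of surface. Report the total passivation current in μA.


I = i_pass * A, then convert A → μA (×10^6)
I = 3.857×10^-5 * 24 * 10^6 = 925.68 μA

925.68 μA


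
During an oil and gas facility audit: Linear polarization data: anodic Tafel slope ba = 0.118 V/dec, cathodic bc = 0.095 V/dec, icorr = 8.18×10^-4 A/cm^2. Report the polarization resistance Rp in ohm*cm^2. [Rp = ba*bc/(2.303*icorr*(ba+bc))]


Apply the Stern-Geary equation: Rp = ba*bc / (2.303*icorr*(ba+bc))
ba*bc = 0.118*0.095 = 0.01121
ba+bc = 0.213; 2.303*icorr*(ba+bc) = 2.303*8.18×10^-4*0.213 = 4.012609×10^-4
Rp = 0.01121 / 4.012609×10^-4 = 27.9 ohm*cm^2

27.9 ohm*cm^2


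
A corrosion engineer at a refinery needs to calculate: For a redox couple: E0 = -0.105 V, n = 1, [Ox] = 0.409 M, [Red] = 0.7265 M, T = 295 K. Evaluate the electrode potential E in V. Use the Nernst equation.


Apply the Nernst equation: E = E0 + (RT/nF)*ln([Ox]/[Red])
Step 1: RT/nF = 8.314*295/(1*96485) = 0.02541981 V
Step 2: [Ox]/[Red] = 0.409/0.7265 = 0.562973
Step 3: ln(0.562973) = -0.574524
Step 4: correction = 0.02541981 * -0.574524 = -0.015 V
E = -0.105 + -0.015 = -0.12 V

-0.12 V


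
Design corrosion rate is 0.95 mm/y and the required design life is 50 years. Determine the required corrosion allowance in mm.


Corrosion allowance = CR × design life
CA = 0.95 * 50 = 47.5 mm

47.5 mm


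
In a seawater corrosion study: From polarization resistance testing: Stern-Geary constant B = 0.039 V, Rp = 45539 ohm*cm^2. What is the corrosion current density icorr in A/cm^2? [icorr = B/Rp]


Apply the Stern-Geary relation: icorr = B / Rp
icorr = 0.039 / 45539 = 8.564×10^-7 A/cm^2

8.564×10^-7 A/cm^2


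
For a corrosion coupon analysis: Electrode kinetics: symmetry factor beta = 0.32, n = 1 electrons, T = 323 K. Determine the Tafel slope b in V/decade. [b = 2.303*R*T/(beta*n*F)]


Apply the Tafel slope relation: b = 2.303*R*T/(beta*n*F)
Numerator: 2.303 * 8.314 * 323 = 6184.53
Denominator: 0.32 * 1 * 96485 = 30875.2
b = 6184.53 / 30875.2 = 0.2003 V/decade

0.2003 V/decade


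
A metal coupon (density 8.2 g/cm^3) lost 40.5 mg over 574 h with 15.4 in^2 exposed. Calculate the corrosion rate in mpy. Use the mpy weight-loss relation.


Apply the mpy weight-loss relation: CR = 534 * W / (D * A * T)
Numerator: 534 * 40.5 = 21627.0
Denominator: 8.2 * 15.4 * 574 = 72484.72
CR = 21627.0 / 72484.72 = 0.29837 mpy

0.29837 mpy


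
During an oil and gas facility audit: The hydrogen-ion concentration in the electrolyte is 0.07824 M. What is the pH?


pH = −log10[H+]
pH = −log10(0.07824) = 1.11

1.11


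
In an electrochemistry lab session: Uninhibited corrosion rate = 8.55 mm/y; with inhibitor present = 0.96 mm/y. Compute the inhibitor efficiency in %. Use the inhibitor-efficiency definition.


Apply the inhibitor-efficiency definition: IE = (CR_blank − CR_inh)/CR_blank × 100
IE = (8.55 − 0.96) / 8.55 × 100
IE = 7.59 / 8.55 × 100 = 88.8 %

88.8 %


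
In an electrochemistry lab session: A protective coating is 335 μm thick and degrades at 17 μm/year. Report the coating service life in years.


Service life = thickness / degradation rate
Life = 335 / 17 = 19.7 years

19.7 years


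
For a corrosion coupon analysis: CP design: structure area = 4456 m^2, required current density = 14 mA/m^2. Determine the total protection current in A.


I = area * current density, then convert mA → A (÷1000)
I = 4456 * 14 / 1000 = 62.38 A

62.38 A


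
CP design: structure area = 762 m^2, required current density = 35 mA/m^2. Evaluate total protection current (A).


I = area * current density, then convert mA → A (÷1000)
I = 762 * 35 / 1000 = 26.67 A

26.67 A


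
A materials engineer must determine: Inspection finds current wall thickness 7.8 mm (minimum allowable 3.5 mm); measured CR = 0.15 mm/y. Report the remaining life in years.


Apply the remaining-life relation: RL = (t_current − t_min) / CR
RL = (7.8 − 3.5) / 0.15 = 4.3 / 0.15 = 28.7 years

28.7 years


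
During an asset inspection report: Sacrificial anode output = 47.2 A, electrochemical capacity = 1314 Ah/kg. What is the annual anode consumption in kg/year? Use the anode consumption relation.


Annual consumption = current * hours per year / capacity
Rate = 47.2 * 8760 / 1314 = 314.7 kg/year

314.7 kg/year


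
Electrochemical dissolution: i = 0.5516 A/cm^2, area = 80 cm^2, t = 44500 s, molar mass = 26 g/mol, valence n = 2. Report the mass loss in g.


Apply Faraday's law: m = i*A*t*M / (n*F)
Total charge passed Q = i*A*t = 0.5516*80*44500 = 1963696 C
m = Q*M/(n*F) = 1963696*26/(2*96485) = 264.58048 g

264.58048 g


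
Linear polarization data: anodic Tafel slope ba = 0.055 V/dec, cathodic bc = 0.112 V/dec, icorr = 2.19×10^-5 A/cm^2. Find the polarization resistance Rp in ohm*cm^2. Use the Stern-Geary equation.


Apply the Stern-Geary equation: Rp = ba*bc / (2.303*icorr*(ba+bc))
ba*bc = 0.055*0.112 = 0.00616
ba+bc = 0.167; 2.303*icorr*(ba+bc) = 2.303*2.19×10^-5*0.167 = 8.4227619×10^-6
Rp = 0.00616 / 8.4227619×10^-6 = 731.4 ohm*cm^2

731.4 ohm*cm^2


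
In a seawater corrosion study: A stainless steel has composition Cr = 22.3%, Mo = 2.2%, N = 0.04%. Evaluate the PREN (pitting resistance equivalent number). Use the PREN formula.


Apply the PREN formula: PREN = Cr + 3.3*Mo + 16*N
PREN = 22.3 + 3.3*2.2 + 16*0.04
PREN = 22.3 + 7.26 + 0.64 = 30.2

30.2


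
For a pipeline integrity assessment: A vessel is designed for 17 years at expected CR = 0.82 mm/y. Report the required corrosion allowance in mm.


Corrosion allowance = CR × design life
CA = 0.82 * 17 = 13.94 mm

13.94 mm


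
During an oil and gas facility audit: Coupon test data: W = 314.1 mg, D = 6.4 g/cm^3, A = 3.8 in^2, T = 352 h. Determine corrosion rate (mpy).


Apply the mpy weight-loss relation: CR = 534 * W / (D * A * T)
Numerator: 534 * 314.1 = 167729.4
Denominator: 6.4 * 3.8 * 352 = 8560.64
CR = 167729.4 / 8560.64 = 19.593 mpy

19.593 mpy


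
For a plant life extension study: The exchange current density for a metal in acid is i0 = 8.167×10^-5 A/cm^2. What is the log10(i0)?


i0 = 8.167×10^-5 A/cm^2
log10(i0) = -4.088

-4.088


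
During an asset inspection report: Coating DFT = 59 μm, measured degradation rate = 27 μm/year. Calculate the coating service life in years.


Service life = thickness / degradation rate
Life = 59 / 27 = 2.2 years

2.2 years


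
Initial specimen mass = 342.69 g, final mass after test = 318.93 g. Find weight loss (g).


Weight loss = initial − final
WL = 342.69 − 318.93 = 23.76 g

23.76 g


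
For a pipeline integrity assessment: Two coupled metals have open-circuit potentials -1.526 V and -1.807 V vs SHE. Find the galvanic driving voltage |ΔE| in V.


Driving voltage is the absolute potential difference.
|ΔE| = |-1.526 − (-1.807)| = 0.281 V

0.281 V


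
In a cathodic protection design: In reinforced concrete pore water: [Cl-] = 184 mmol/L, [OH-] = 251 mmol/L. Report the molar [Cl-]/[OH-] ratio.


Threshold parameter = [Cl-] / [OH-] (molar basis; both in mmol/L, so units cancel)
Ratio = 184 / 251 = 0.73

0.73


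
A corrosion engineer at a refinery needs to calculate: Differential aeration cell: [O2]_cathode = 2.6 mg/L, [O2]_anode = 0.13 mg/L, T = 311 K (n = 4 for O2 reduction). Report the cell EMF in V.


Apply the Nernst concentration-cell relation: E = (RT/nF)*ln(C_cathode/C_anode)
RT/nF = 8.314*311/(4*96485) = 0.00669963 V
ln(2.6/0.13) = 2.99573
E = 0.00669963 * 2.99573 = 0.02007 V

0.02007 V


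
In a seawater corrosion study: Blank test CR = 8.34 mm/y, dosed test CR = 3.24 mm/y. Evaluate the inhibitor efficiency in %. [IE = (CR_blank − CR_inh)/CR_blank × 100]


Apply the inhibitor-efficiency definition: IE = (CR_blank − CR_inh)/CR_blank × 100
IE = (8.34 − 3.24) / 8.34 × 100
IE = 5.1 / 8.34 × 100 = 61.2 %

61.2 %


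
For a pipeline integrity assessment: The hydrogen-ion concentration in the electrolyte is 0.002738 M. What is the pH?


pH = −log10[H+]
pH = −log10(0.002738) = 2.56

2.56


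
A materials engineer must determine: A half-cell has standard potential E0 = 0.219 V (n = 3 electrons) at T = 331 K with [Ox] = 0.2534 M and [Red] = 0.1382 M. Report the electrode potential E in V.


Apply the Nernst equation: E = E0 + (RT/nF)*ln([Ox]/[Red])
Step 1: RT/nF = 8.314*331/(3*96485) = 0.00950729 V
Step 2: [Ox]/[Red] = 0.2534/0.1382 = 1.833575
Step 3: ln(1.833575) = 0.606268
Step 4: correction = 0.00950729 * 0.606268 = 0.006 V
E = 0.219 + 0.006 = 0.225 V

0.225 V


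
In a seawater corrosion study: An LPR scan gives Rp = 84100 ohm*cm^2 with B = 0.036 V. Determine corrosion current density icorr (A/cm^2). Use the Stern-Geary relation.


Apply the Stern-Geary relation: icorr = B / Rp
icorr = 0.036 / 84100 = 4.281×10^-7 A/cm^2

4.281×10^-7 A/cm^2


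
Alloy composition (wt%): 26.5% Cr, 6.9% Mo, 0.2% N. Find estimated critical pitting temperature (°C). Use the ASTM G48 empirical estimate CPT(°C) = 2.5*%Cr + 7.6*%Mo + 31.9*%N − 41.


Apply the ASTM G48 empirical CPT estimate: CPT(°C) = 2.5*%Cr + 7.6*%Mo + 31.9*%N − 41
2.5*26.5 = 66.25; 7.6*6.9 = 52.44; 31.9*0.2 = 6.38
CPT = 66.25 + 52.44 + 6.38 − 41 = 84.07 °C
Rounded to 0.1 °C: CPT ≈ 84.1 °C

84.1 °C


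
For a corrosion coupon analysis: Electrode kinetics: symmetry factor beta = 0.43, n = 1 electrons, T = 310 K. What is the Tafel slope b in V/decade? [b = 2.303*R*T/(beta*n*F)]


Apply the Tafel slope relation: b = 2.303*R*T/(beta*n*F)
Numerator: 2.303 * 8.314 * 310 = 5935.61
Denominator: 0.43 * 1 * 96485 = 41488.55
b = 5935.61 / 41488.55 = 0.143 V/decade

0.143 V/decade


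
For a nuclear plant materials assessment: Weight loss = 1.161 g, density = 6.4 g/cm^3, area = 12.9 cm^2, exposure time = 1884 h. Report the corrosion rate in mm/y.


Apply the mm/y weight-loss relation: CR = 87600 * W / (D * A * T)
Numerator: 87600 * 1.161 = 101703.6
Denominator: 6.4 * 12.9 * 1884 = 155543.04
CR = 101703.6 / 155543.04 = 0.6539 mm/y

0.6539 mm/y


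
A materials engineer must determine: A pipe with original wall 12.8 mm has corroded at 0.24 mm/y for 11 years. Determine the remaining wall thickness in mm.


Remaining wall = original − CR × time
t = 12.8 − 0.24*11 = 12.8 − 2.64 = 10.16 mm

10.16 mm


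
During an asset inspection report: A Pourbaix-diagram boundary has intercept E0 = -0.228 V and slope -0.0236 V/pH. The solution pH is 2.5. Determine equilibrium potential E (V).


Apply the Pourbaix line equation: E = E0 + slope*pH
E = -0.228 + (-0.0236)*2.5 = -0.228 + (-0.059) = -0.287 V
Rounded to 3 decimal places: E = -0.287 V

-0.287 V


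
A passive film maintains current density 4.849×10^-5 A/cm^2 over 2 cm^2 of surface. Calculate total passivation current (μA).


I = i_pass * A, then convert A → μA (×10^6)
I = 4.849×10^-5 * 2 * 10^6 = 96.98 μA

96.98 μA


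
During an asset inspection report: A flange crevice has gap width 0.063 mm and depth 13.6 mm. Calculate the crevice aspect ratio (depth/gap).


Aspect ratio = depth / gap
Ratio = 13.6 / 0.063 = 215.9

215.9


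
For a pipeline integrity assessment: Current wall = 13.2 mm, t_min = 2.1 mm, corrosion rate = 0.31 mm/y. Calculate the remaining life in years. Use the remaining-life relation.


Apply the remaining-life relation: RL = (t_current − t_min) / CR
RL = (13.2 − 2.1) / 0.31 = 11.1 / 0.31 = 35.8 years

35.8 years


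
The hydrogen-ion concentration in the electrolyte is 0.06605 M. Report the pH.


pH = −log10[H+]
pH = −log10(0.06605) = 1.18

1.18


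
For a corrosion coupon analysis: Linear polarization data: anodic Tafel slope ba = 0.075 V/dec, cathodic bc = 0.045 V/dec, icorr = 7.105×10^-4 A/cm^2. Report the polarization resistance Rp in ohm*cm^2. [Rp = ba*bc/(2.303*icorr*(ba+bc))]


Apply the Stern-Geary equation: Rp = ba*bc / (2.303*icorr*(ba+bc))
ba*bc = 0.075*0.045 = 0.003375
ba+bc = 0.12; 2.303*icorr*(ba+bc) = 2.303*7.105×10^-4*0.12 = 1.9635378×10^-4
Rp = 0.003375 / 1.9635378×10^-4 = 17.19 ohm*cm^2

17.19 ohm*cm^2


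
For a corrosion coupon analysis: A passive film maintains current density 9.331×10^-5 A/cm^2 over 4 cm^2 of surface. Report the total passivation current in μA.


I = i_pass * A, then convert A → μA (×10^6)
I = 9.331×10^-5 * 4 * 10^6 = 373.24 μA

373.24 μA


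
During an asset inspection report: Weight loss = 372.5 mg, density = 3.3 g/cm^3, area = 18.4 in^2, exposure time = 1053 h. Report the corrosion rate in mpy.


Apply the mpy weight-loss relation: CR = 534 * W / (D * A * T)
Numerator: 534 * 372.5 = 198915.0
Denominator: 3.3 * 18.4 * 1053 = 63938.16
CR = 198915.0 / 63938.16 = 3.1111 mpy

3.1111 mpy


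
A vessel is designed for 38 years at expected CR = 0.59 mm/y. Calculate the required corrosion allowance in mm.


Corrosion allowance = CR × design life
CA = 0.59 * 38 = 22.42 mm

22.42 mm


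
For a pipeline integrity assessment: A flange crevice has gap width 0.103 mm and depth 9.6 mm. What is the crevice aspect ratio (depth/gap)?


Aspect ratio = depth / gap
Ratio = 9.6 / 0.103 = 93.2

93.2


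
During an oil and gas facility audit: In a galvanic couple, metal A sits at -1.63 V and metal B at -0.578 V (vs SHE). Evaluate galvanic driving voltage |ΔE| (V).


Driving voltage is the absolute potential difference.
|ΔE| = |-1.63 − (-0.578)| = 1.052 V

1.052 V


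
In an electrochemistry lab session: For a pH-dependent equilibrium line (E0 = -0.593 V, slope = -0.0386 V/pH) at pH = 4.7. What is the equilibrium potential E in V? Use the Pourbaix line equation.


Apply the Pourbaix line equation: E = E0 + slope*pH
E = -0.593 + (-0.0386)*4.7 = -0.593 + (-0.18142) = -0.77442 V
Rounded to 4 decimal places: E = -0.7744 V

-0.7744 V


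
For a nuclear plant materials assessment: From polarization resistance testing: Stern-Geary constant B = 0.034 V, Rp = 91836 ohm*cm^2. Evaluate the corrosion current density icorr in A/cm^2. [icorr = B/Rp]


Apply the Stern-Geary relation: icorr = B / Rp
icorr = 0.034 / 91836 = 3.702×10^-7 A/cm^2

3.702×10^-7 A/cm^2


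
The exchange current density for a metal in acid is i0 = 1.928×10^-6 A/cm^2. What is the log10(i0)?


i0 = 1.928×10^-6 A/cm^2
log10(i0) = -5.715

-5.715


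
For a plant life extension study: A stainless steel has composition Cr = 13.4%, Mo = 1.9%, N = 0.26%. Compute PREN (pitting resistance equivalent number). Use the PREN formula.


Apply the PREN formula: PREN = Cr + 3.3*Mo + 16*N
PREN = 13.4 + 3.3*1.9 + 16*0.26
PREN = 13.4 + 6.27 + 4.16 = 23.83

23.83


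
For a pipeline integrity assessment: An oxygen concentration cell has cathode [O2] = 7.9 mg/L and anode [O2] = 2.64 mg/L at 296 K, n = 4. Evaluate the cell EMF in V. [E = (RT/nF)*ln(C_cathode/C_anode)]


Apply the Nernst concentration-cell relation: E = (RT/nF)*ln(C_cathode/C_anode)
RT/nF = 8.314*296/(4*96485) = 0.00637649 V
ln(7.9/2.64) = 1.09608
E = 0.00637649 * 1.09608 = 0.00699 V

0.00699 V


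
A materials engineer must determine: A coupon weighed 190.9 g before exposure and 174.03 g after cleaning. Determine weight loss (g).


Weight loss = initial − final
WL = 190.9 − 174.03 = 16.87 g

16.87 g


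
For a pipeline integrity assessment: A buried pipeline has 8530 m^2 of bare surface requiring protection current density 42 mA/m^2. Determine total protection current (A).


I = area * current density, then convert mA → A (÷1000)
I = 8530 * 42 / 1000 = 358.26 A

358.26 A


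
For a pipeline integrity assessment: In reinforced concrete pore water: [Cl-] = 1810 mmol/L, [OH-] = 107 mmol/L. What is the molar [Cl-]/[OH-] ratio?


Threshold parameter = [Cl-] / [OH-] (molar basis; both in mmol/L, so units cancel)
Ratio = 1810 / 107 = 16.92

16.92


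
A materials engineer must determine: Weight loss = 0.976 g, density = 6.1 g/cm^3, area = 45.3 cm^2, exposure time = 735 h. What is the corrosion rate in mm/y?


Apply the mm/y weight-loss relation: CR = 87600 * W / (D * A * T)
Numerator: 87600 * 0.976 = 85497.6
Denominator: 6.1 * 45.3 * 735 = 203102.55
CR = 85497.6 / 203102.55 = 0.420958 mm/y

0.420958 mm/y


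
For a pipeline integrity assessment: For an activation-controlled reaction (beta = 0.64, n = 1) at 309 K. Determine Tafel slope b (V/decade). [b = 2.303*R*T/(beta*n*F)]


Apply the Tafel slope relation: b = 2.303*R*T/(beta*n*F)
Numerator: 2.303 * 8.314 * 309 = 5916.47
Denominator: 0.64 * 1 * 96485 = 61750.4
b = 5916.47 / 61750.4 = 0.0958 V/decade

0.0958 V/decade


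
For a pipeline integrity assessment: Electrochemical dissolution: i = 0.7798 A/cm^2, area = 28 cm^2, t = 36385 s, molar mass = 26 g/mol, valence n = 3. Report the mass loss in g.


Apply Faraday's law: m = i*A*t*M / (n*F)
Total charge passed Q = i*A*t = 0.7798*28*36385 = 794444.644 C
m = Q*M/(n*F) = 794444.644*26/(3*96485) = 71.36018 g

71.36018 g


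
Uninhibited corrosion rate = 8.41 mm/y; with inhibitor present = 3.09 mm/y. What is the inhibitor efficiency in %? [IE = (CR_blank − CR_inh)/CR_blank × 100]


Apply the inhibitor-efficiency definition: IE = (CR_blank − CR_inh)/CR_blank × 100
IE = (8.41 − 3.09) / 8.41 × 100
IE = 5.32 / 8.41 × 100 = 63.3 %

63.3 %


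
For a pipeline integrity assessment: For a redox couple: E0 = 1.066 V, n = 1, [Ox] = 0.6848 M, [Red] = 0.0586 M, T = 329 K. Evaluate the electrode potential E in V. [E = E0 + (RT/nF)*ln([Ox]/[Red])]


Apply the Nernst equation: E = E0 + (RT/nF)*ln([Ox]/[Red])
Step 1: RT/nF = 8.314*329/(1*96485) = 0.02834955 V
Step 2: [Ox]/[Red] = 0.6848/0.0586 = 11.686007
Step 3: ln(11.686007) = 2.458392
Step 4: correction = 0.02834955 * 2.458392 = 0.07 V
E = 1.066 + 0.07 = 1.136 V

1.136 V


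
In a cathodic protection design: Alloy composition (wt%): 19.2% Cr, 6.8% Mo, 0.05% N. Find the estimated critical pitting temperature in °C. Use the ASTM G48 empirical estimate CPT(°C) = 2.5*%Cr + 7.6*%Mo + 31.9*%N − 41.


Apply the ASTM G48 empirical CPT estimate: CPT(°C) = 2.5*%Cr + 7.6*%Mo + 31.9*%N − 41
2.5*19.2 = 48; 7.6*6.8 = 51.68; 31.9*0.05 = 1.595
CPT = 48 + 51.68 + 1.595 − 41 = 60.275 °C
Rounded to 0.1 °C: CPT ≈ 60.3 °C

60.3 °C


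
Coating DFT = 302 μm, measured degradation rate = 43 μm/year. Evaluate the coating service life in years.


Service life = thickness / degradation rate
Life = 302 / 43 = 7.0 years

7.0 years


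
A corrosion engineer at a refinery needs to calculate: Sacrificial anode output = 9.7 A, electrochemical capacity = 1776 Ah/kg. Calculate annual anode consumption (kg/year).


Annual consumption = current * hours per year / capacity
Rate = 9.7 * 8760 / 1776 = 47.8 kg/year

47.8 kg/year


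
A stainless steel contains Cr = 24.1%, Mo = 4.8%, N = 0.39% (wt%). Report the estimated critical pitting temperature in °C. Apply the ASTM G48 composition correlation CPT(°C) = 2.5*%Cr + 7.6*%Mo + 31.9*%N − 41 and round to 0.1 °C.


Apply the ASTM G48 empirical CPT estimate: CPT(°C) = 2.5*%Cr + 7.6*%Mo + 31.9*%N − 41
2.5*24.1 = 60.25; 7.6*4.8 = 36.48; 31.9*0.39 = 12.441
CPT = 60.25 + 36.48 + 12.441 − 41 = 68.171 °C
Rounded to 0.1 °C: CPT ≈ 68.2 °C

68.2 °C


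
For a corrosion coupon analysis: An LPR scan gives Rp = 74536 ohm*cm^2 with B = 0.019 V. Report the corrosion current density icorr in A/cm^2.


Apply the Stern-Geary relation: icorr = B / Rp
icorr = 0.019 / 74536 = 2.549×10^-7 A/cm^2

2.549×10^-7 A/cm^2


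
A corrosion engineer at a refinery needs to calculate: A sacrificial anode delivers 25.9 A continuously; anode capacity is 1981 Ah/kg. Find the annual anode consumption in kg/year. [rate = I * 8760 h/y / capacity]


Annual consumption = current * hours per year / capacity
Rate = 25.9 * 8760 / 1981 = 114.5 kg/year

114.5 kg/year


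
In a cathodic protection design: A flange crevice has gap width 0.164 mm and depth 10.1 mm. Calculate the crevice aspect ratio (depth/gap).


Aspect ratio = depth / gap
Ratio = 10.1 / 0.164 = 61.6

61.6


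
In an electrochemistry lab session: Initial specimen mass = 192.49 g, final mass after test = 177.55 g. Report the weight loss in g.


Weight loss = initial − final
WL = 192.49 − 177.55 = 14.94 g

14.94 g


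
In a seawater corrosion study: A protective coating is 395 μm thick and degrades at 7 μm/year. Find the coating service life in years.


Service life = thickness / degradation rate
Life = 395 / 7 = 56.4 years

56.4 years


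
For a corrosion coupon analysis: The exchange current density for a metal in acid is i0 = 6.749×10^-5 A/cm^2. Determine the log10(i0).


i0 = 6.749×10^-5 A/cm^2
log10(i0) = -4.171

-4.171


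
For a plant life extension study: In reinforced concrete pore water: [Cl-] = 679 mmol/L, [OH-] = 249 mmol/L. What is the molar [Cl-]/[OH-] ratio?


Threshold parameter = [Cl-] / [OH-] (molar basis; both in mmol/L, so units cancel)
Ratio = 679 / 249 = 2.73

2.73


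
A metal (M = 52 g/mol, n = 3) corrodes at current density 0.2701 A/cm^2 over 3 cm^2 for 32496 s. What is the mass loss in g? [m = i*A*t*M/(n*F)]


Apply Faraday's law: m = i*A*t*M / (n*F)
Total charge passed Q = i*A*t = 0.2701*3*32496 = 26331.5088 C
m = Q*M/(n*F) = 26331.5088*52/(3*96485) = 4.73 g

4.73 g


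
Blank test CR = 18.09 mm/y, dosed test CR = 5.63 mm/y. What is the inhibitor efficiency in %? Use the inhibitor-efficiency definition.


Apply the inhibitor-efficiency definition: IE = (CR_blank − CR_inh)/CR_blank × 100
IE = (18.09 − 5.63) / 18.09 × 100
IE = 12.46 / 18.09 × 100 = 68.9 %

68.9 %


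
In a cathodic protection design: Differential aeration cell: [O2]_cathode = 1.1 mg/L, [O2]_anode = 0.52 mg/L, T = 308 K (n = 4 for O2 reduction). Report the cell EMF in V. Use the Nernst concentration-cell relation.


Apply the Nernst concentration-cell relation: E = (RT/nF)*ln(C_cathode/C_anode)
RT/nF = 8.314*308/(4*96485) = 0.006635 V
ln(1.1/0.52) = 0.74924
E = 0.006635 * 0.74924 = 0.00497 V

0.00497 V


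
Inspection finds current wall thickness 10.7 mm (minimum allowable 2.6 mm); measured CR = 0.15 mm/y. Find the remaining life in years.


Apply the remaining-life relation: RL = (t_current − t_min) / CR
RL = (10.7 − 2.6) / 0.15 = 8.1 / 0.15 = 54.0 years

54.0 years


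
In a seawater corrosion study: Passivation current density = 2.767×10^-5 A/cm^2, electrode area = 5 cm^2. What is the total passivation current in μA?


I = i_pass * A, then convert A → μA (×10^6)
I = 2.767×10^-5 * 5 * 10^6 = 138.35 μA

138.35 μA


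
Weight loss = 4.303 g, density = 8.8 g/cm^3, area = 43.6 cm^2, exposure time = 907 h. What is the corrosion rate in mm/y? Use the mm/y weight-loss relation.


Apply the mm/y weight-loss relation: CR = 87600 * W / (D * A * T)
Numerator: 87600 * 4.303 = 376942.8
Denominator: 8.8 * 43.6 * 907 = 347997.76
CR = 376942.8 / 347997.76 = 1.0832 mm/y

1.0832 mm/y


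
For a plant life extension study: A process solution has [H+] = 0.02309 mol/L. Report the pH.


pH = −log10[H+]
pH = −log10(0.02309) = 1.64

1.64


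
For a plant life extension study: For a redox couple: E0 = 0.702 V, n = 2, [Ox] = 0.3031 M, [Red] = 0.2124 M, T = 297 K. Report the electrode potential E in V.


Apply the Nernst equation: E = E0 + (RT/nF)*ln([Ox]/[Red])
Step 1: RT/nF = 8.314*297/(2*96485) = 0.01279607 V
Step 2: [Ox]/[Red] = 0.3031/0.2124 = 1.427024
Step 3: ln(1.427024) = 0.355591
Step 4: correction = 0.01279607 * 0.355591 = 0.0046 V
E = 0.702 + 0.0046 = 0.7066 V

0.7066 V


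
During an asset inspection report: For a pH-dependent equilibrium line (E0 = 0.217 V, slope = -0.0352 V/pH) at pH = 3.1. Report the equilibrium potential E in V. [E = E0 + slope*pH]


Apply the Pourbaix line equation: E = E0 + slope*pH
E = 0.217 + (-0.0352)*3.1 = 0.217 + (-0.10912) = 0.10788 V
Rounded to 3 decimal places: E = 0.108 V

0.108 V


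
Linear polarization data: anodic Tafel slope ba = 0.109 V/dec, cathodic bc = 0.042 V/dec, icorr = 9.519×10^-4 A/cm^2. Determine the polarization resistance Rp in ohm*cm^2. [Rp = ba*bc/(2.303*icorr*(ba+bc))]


Apply the Stern-Geary equation: Rp = ba*bc / (2.303*icorr*(ba+bc))
ba*bc = 0.109*0.042 = 0.004578
ba+bc = 0.151; 2.303*icorr*(ba+bc) = 2.303*9.519×10^-4*0.151 = 3.3102608×10^-4
Rp = 0.004578 / 3.3102608×10^-4 = 13.83 ohm*cm^2

13.83 ohm*cm^2


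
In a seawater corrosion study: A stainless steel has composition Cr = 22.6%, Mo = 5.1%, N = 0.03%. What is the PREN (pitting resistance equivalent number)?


Apply the PREN formula: PREN = Cr + 3.3*Mo + 16*N
PREN = 22.6 + 3.3*5.1 + 16*0.03
PREN = 22.6 + 16.83 + 0.48 = 39.91

39.91


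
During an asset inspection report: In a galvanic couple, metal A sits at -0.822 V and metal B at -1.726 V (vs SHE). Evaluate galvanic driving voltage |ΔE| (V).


Driving voltage is the absolute potential difference.
|ΔE| = |-0.822 − (-1.726)| = 0.904 V

0.904 V


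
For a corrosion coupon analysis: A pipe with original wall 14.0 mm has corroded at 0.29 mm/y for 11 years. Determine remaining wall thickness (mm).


Remaining wall = original − CR × time
t = 14.0 − 0.29*11 = 14.0 − 3.19 = 10.81 mm

10.81 mm


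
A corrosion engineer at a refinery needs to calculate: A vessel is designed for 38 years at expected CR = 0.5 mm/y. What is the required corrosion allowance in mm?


Corrosion allowance = CR × design life
CA = 0.5 * 38 = 19.0 mm

19.0 mm


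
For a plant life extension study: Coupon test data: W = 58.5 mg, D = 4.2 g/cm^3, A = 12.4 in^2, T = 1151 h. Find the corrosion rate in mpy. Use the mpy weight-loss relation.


Apply the mpy weight-loss relation: CR = 534 * W / (D * A * T)
Numerator: 534 * 58.5 = 31239.0
Denominator: 4.2 * 12.4 * 1151 = 59944.08
CR = 31239.0 / 59944.08 = 0.52114 mpy

0.52114 mpy


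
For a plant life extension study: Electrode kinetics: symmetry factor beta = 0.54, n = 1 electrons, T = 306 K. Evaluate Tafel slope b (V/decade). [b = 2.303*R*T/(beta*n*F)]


Apply the Tafel slope relation: b = 2.303*R*T/(beta*n*F)
Numerator: 2.303 * 8.314 * 306 = 5859.03
Denominator: 0.54 * 1 * 96485 = 52101.9
b = 5859.03 / 52101.9 = 0.1125 V/decade

0.1125 V/decade


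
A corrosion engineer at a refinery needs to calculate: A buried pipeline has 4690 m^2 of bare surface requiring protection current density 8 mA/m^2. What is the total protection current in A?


I = area * current density, then convert mA → A (÷1000)
I = 4690 * 8 / 1000 = 37.52 A

37.52 A


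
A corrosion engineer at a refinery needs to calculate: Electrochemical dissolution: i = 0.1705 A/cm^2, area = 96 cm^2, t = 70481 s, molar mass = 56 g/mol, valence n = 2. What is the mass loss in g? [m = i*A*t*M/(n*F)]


Apply Faraday's law: m = i*A*t*M / (n*F)
Total charge passed Q = i*A*t = 0.1705*96*70481 = 1153633.008 C
m = Q*M/(n*F) = 1153633.008*56/(2*96485) = 334.78493 g

334.78493 g


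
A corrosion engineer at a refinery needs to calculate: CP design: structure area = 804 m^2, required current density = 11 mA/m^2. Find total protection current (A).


I = area * current density, then convert mA → A (÷1000)
I = 804 * 11 / 1000 = 8.84 A

8.84 A


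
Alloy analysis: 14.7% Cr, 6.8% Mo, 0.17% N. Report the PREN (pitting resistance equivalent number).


Apply the PREN formula: PREN = Cr + 3.3*Mo + 16*N
PREN = 14.7 + 3.3*6.8 + 16*0.17
PREN = 14.7 + 22.44 + 2.72 = 39.86

39.86


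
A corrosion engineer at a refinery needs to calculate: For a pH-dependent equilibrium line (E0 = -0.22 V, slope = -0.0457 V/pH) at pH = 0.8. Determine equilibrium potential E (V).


Apply the Pourbaix line equation: E = E0 + slope*pH
E = -0.22 + (-0.0457)*0.8 = -0.22 + (-0.03656) = -0.25656 V
Rounded to 3 decimal places: E = -0.257 V

-0.257 V


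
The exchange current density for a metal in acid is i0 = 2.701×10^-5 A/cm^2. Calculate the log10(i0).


i0 = 2.701×10^-5 A/cm^2
log10(i0) = -4.568

-4.568


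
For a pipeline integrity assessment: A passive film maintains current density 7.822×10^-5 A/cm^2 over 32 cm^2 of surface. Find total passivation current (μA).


I = i_pass * A, then convert A → μA (×10^6)
I = 7.822×10^-5 * 32 * 10^6 = 2503.04 μA

2503.04 μA


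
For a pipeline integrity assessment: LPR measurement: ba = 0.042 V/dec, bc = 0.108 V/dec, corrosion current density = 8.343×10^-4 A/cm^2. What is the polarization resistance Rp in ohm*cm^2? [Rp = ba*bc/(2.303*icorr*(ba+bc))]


Apply the Stern-Geary equation: Rp = ba*bc / (2.303*icorr*(ba+bc))
ba*bc = 0.042*0.108 = 0.004536
ba+bc = 0.15; 2.303*icorr*(ba+bc) = 2.303*8.343×10^-4*0.15 = 2.8820893×10^-4
Rp = 0.004536 / 2.8820893×10^-4 = 15.7 ohm*cm^2

15.7 ohm*cm^2


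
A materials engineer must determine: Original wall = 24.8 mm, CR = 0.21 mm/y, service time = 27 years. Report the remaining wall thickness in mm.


Remaining wall = original − CR × time
t = 24.8 − 0.21*27 = 24.8 − 5.67 = 19.13 mm

19.13 mm


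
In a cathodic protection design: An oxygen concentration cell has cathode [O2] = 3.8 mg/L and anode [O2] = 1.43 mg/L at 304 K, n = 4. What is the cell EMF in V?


Apply the Nernst concentration-cell relation: E = (RT/nF)*ln(C_cathode/C_anode)
RT/nF = 8.314*304/(4*96485) = 0.00654883 V
ln(3.8/1.43) = 0.97733
E = 0.00654883 * 0.97733 = 0.0064 V

0.0064 V


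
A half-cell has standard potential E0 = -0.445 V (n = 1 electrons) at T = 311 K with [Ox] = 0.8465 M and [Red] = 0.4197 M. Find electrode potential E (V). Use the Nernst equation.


Apply the Nernst equation: E = E0 + (RT/nF)*ln([Ox]/[Red])
Step 1: RT/nF = 8.314*311/(1*96485) = 0.02679851 V
Step 2: [Ox]/[Red] = 0.8465/0.4197 = 2.016917
Step 3: ln(2.016917) = 0.70157
Step 4: correction = 0.02679851 * 0.70157 = 0.0188 V
E = -0.445 + 0.0188 = -0.4262 V

-0.4262 V


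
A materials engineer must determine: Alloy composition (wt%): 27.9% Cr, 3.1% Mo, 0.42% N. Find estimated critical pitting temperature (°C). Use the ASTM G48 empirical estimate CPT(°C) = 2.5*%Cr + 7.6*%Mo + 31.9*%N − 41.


Apply the ASTM G48 empirical CPT estimate: CPT(°C) = 2.5*%Cr + 7.6*%Mo + 31.9*%N − 41
2.5*27.9 = 69.75; 7.6*3.1 = 23.56; 31.9*0.42 = 13.398
CPT = 69.75 + 23.56 + 13.398 − 41 = 65.708 °C
Rounded to 0.1 °C: CPT ≈ 65.7 °C

65.7 °C


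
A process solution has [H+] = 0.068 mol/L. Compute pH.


pH = −log10[H+]
pH = −log10(0.068) = 1.17

1.17


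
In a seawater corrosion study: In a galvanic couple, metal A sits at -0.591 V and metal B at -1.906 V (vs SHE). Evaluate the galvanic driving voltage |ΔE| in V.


Driving voltage is the absolute potential difference.
|ΔE| = |-0.591 − (-1.906)| = 1.315 V

1.315 V


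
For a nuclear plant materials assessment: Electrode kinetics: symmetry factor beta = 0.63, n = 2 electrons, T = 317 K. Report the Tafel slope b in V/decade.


Apply the Tafel slope relation: b = 2.303*R*T/(beta*n*F)
Numerator: 2.303 * 8.314 * 317 = 6069.64
Denominator: 0.63 * 2 * 96485 = 121571.1
b = 6069.64 / 121571.1 = 0.0499 V/decade

0.0499 V/decade


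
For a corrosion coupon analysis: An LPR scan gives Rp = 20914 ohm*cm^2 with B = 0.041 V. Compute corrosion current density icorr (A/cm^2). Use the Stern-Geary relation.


Apply the Stern-Geary relation: icorr = B / Rp
icorr = 0.041 / 20914 = 1.96×10^-6 A/cm^2

1.96×10^-6 A/cm^2


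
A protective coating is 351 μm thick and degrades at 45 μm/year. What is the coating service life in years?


Service life = thickness / degradation rate
Life = 351 / 45 = 7.8 years

7.8 years


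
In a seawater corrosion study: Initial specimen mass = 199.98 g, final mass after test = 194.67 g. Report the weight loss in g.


Weight loss = initial − final
WL = 199.98 − 194.67 = 5.31 g

5.31 g


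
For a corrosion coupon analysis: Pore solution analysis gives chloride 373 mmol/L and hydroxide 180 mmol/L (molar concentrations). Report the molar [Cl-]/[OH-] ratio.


Threshold parameter = [Cl-] / [OH-] (molar basis; both in mmol/L, so units cancel)
Ratio = 373 / 180 = 2.07

2.07


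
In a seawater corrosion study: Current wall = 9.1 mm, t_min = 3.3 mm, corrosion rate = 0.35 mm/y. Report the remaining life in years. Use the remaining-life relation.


Apply the remaining-life relation: RL = (t_current − t_min) / CR
RL = (9.1 − 3.3) / 0.35 = 5.8 / 0.35 = 16.6 years

16.6 years


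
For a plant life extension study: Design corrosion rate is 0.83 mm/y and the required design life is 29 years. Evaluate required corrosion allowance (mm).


Corrosion allowance = CR × design life
CA = 0.83 * 29 = 24.07 mm

24.07 mm


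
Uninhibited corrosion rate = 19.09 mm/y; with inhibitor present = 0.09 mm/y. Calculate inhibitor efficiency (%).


Apply the inhibitor-efficiency definition: IE = (CR_blank − CR_inh)/CR_blank × 100
IE = (19.09 − 0.09) / 19.09 × 100
IE = 19.0 / 19.09 × 100 = 99.5 %

99.5 %


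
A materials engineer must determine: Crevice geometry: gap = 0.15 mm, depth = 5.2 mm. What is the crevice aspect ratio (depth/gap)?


Aspect ratio = depth / gap
Ratio = 5.2 / 0.15 = 34.7

34.7


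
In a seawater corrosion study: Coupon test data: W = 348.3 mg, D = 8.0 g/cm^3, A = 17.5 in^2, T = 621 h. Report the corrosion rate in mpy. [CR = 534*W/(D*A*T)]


Apply the mpy weight-loss relation: CR = 534 * W / (D * A * T)
Numerator: 534 * 348.3 = 185992.2
Denominator: 8.0 * 17.5 * 621 = 86940.0
CR = 185992.2 / 86940.0 = 2.13932 mpy

2.13932 mpy


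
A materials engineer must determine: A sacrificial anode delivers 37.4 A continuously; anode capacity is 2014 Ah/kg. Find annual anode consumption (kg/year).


Annual consumption = current * hours per year / capacity
Rate = 37.4 * 8760 / 2014 = 162.7 kg/year

162.7 kg/year


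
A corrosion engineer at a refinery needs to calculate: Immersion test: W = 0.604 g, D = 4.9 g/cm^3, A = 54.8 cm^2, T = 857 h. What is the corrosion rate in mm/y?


Apply the mm/y weight-loss relation: CR = 87600 * W / (D * A * T)
Numerator: 87600 * 0.604 = 52910.4
Denominator: 4.9 * 54.8 * 857 = 230121.64
CR = 52910.4 / 230121.64 = 0.229924 mm/y

0.229924 mm/y


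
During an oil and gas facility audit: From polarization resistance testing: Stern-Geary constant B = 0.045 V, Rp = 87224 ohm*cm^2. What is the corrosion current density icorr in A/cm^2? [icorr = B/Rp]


Apply the Stern-Geary relation: icorr = B / Rp
icorr = 0.045 / 87224 = 5.159×10^-7 A/cm^2

5.159×10^-7 A/cm^2


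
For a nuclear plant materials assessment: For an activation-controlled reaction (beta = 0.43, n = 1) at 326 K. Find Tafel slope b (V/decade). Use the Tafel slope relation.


Apply the Tafel slope relation: b = 2.303*R*T/(beta*n*F)
Numerator: 2.303 * 8.314 * 326 = 6241.97
Denominator: 0.43 * 1 * 96485 = 41488.55
b = 6241.97 / 41488.55 = 0.1505 V/decade

0.1505 V/decade


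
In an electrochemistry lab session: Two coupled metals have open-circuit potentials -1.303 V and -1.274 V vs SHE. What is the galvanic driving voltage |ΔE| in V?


Driving voltage is the absolute potential difference.
|ΔE| = |-1.303 − (-1.274)| = 0.029 V

0.029 V


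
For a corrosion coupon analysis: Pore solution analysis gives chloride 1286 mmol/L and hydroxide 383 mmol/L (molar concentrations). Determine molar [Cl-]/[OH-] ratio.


Threshold parameter = [Cl-] / [OH-] (molar basis; both in mmol/L, so units cancel)
Ratio = 1286 / 383 = 3.36

3.36


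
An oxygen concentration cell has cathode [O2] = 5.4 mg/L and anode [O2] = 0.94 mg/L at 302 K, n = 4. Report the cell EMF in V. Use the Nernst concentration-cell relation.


Apply the Nernst concentration-cell relation: E = (RT/nF)*ln(C_cathode/C_anode)
RT/nF = 8.314*302/(4*96485) = 0.00650575 V
ln(5.4/0.94) = 1.74827
E = 0.00650575 * 1.74827 = 0.01137 V

0.01137 V


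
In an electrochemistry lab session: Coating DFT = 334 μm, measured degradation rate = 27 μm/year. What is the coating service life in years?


Service life = thickness / degradation rate
Life = 334 / 27 = 12.4 years

12.4 years


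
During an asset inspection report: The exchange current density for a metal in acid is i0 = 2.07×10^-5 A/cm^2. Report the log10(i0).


i0 = 2.07×10^-5 A/cm^2
log10(i0) = -4.684

-4.684


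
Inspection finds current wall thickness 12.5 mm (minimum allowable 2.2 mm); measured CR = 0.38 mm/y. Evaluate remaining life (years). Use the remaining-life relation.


Apply the remaining-life relation: RL = (t_current − t_min) / CR
RL = (12.5 − 2.2) / 0.38 = 10.3 / 0.38 = 27.1 years

27.1 years


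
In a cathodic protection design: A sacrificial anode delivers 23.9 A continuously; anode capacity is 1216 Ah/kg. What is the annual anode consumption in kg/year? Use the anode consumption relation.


Annual consumption = current * hours per year / capacity
Rate = 23.9 * 8760 / 1216 = 172.2 kg/year

172.2 kg/year


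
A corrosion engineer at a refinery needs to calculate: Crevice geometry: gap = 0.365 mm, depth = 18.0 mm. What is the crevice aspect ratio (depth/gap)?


Aspect ratio = depth / gap
Ratio = 18.0 / 0.365 = 49.3

49.3


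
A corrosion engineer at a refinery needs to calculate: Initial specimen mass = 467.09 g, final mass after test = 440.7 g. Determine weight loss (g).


Weight loss = initial − final
WL = 467.09 − 440.7 = 26.39 g

26.39 g


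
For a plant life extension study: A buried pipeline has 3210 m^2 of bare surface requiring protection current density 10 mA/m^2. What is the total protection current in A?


I = area * current density, then convert mA → A (÷1000)
I = 3210 * 10 / 1000 = 32.1 A

32.1 A


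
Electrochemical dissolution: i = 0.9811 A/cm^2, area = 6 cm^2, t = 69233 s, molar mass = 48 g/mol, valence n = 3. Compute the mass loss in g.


Apply Faraday's law: m = i*A*t*M / (n*F)
Total charge passed Q = i*A*t = 0.9811*6*69233 = 407546.9778 C
m = Q*M/(n*F) = 407546.9778*48/(3*96485) = 67.5831 g

67.5831 g


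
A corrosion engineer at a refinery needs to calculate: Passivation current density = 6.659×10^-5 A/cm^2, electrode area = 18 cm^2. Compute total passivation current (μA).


I = i_pass * A, then convert A → μA (×10^6)
I = 6.659×10^-5 * 18 * 10^6 = 1198.62 μA

1198.62 μA


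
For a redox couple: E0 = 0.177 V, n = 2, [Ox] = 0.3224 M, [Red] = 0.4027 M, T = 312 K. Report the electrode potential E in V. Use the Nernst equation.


Apply the Nernst equation: E = E0 + (RT/nF)*ln([Ox]/[Red])
Step 1: RT/nF = 8.314*312/(2*96485) = 0.01344234 V
Step 2: [Ox]/[Red] = 0.3224/0.4027 = 0.800596
Step 3: ln(0.800596) = -0.222399
Step 4: correction = 0.01344234 * -0.222399 = -0.003 V
E = 0.177 + -0.003 = 0.174 V

0.174 V


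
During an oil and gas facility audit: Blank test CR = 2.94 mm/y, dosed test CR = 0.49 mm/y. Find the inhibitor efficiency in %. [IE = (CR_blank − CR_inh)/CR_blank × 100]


Apply the inhibitor-efficiency definition: IE = (CR_blank − CR_inh)/CR_blank × 100
IE = (2.94 − 0.49) / 2.94 × 100
IE = 2.45 / 2.94 × 100 = 83.3 %

83.3 %


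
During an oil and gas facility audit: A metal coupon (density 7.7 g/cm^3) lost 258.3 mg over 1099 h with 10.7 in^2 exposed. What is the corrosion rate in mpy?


Apply the mpy weight-loss relation: CR = 534 * W / (D * A * T)
Numerator: 534 * 258.3 = 137932.2
Denominator: 7.7 * 10.7 * 1099 = 90546.61
CR = 137932.2 / 90546.61 = 1.52333 mpy

1.52333 mpy


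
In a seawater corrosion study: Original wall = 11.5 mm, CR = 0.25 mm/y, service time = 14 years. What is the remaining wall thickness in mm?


Remaining wall = original − CR × time
t = 11.5 − 0.25*14 = 11.5 − 3.5 = 8.0 mm

8.0 mm
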